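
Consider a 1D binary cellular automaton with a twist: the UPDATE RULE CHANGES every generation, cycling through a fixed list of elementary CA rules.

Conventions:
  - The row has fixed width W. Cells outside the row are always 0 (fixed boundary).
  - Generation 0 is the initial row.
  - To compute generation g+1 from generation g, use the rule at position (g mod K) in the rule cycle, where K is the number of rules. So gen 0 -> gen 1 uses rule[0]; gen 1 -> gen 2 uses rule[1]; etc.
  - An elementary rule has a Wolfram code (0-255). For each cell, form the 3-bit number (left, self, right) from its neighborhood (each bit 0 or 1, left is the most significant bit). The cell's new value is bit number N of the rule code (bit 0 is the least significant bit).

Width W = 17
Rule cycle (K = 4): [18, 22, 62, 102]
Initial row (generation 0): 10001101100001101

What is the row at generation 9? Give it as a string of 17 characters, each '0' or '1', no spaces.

Answer: 00000100010000000

Derivation:
Gen 0: 10001101100001101
Gen 1 (rule 18): 01010000010010000
Gen 2 (rule 22): 11011000111111000
Gen 3 (rule 62): 10110101100000100
Gen 4 (rule 102): 11011110100001100
Gen 5 (rule 18): 00000000010010010
Gen 6 (rule 22): 00000000111111111
Gen 7 (rule 62): 00000001100000000
Gen 8 (rule 102): 00000010100000000
Gen 9 (rule 18): 00000100010000000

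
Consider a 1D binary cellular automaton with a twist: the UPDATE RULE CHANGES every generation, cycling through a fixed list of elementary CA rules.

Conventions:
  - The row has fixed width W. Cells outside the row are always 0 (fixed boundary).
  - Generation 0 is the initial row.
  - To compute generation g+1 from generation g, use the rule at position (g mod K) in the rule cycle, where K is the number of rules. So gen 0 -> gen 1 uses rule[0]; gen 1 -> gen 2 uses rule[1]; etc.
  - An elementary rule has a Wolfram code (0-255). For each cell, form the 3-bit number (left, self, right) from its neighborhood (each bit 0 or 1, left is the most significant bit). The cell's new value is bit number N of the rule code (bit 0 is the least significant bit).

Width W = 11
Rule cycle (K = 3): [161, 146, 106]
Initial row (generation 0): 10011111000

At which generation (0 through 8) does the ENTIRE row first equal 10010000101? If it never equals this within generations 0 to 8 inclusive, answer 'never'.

Answer: never

Derivation:
Gen 0: 10011111000
Gen 1 (rule 161): 00001110011
Gen 2 (rule 146): 00010101100
Gen 3 (rule 106): 00101011100
Gen 4 (rule 161): 10010101001
Gen 5 (rule 146): 01100000110
Gen 6 (rule 106): 11100001110
Gen 7 (rule 161): 01001100100
Gen 8 (rule 146): 10110011010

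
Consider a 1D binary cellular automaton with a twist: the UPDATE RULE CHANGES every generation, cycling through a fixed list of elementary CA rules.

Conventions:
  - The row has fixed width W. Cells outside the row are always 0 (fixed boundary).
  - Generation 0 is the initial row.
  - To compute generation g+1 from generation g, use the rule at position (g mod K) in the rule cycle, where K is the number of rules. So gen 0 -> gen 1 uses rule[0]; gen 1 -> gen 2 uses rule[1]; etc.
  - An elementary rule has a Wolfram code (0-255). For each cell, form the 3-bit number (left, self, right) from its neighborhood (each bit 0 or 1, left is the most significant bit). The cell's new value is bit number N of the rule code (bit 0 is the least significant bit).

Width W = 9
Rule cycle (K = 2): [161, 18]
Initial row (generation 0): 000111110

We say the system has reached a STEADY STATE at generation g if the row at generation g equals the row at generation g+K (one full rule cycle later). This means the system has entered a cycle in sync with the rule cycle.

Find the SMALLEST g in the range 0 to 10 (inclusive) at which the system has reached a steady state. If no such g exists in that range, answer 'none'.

Answer: none

Derivation:
Gen 0: 000111110
Gen 1 (rule 161): 110011100
Gen 2 (rule 18): 001100010
Gen 3 (rule 161): 100001000
Gen 4 (rule 18): 010010100
Gen 5 (rule 161): 000001001
Gen 6 (rule 18): 000010110
Gen 7 (rule 161): 111001000
Gen 8 (rule 18): 000110100
Gen 9 (rule 161): 110001001
Gen 10 (rule 18): 001010110
Gen 11 (rule 161): 100101000
Gen 12 (rule 18): 011000100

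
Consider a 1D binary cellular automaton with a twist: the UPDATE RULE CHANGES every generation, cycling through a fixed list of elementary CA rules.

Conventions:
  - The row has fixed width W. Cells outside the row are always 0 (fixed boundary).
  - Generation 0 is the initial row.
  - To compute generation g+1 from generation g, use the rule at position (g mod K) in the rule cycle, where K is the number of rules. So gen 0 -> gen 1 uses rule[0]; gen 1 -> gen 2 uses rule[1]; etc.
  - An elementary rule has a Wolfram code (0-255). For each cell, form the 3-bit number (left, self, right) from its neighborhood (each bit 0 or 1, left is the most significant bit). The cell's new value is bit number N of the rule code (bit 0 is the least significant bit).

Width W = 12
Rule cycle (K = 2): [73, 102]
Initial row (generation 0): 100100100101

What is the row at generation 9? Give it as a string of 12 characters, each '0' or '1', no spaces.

Gen 0: 100100100101
Gen 1 (rule 73): 000000000000
Gen 2 (rule 102): 000000000000
Gen 3 (rule 73): 111111111111
Gen 4 (rule 102): 000000000001
Gen 5 (rule 73): 111111111100
Gen 6 (rule 102): 000000000100
Gen 7 (rule 73): 111111110001
Gen 8 (rule 102): 000000010011
Gen 9 (rule 73): 111111000011

Answer: 111111000011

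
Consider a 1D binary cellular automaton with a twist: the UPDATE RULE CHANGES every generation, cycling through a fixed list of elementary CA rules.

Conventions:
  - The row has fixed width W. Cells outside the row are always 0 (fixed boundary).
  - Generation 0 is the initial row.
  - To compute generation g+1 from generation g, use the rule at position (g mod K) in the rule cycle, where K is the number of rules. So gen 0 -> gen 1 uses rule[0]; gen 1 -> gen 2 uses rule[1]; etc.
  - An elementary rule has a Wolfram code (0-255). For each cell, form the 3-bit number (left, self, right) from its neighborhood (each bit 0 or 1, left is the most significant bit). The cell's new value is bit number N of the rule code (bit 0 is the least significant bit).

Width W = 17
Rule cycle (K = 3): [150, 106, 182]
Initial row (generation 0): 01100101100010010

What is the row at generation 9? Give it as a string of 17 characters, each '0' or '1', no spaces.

Gen 0: 01100101100010010
Gen 1 (rule 150): 10011100010111111
Gen 2 (rule 106): 00110100101100001
Gen 3 (rule 182): 01001111110010011
Gen 4 (rule 150): 11110111101111100
Gen 5 (rule 106): 10011100111000100
Gen 6 (rule 182): 11101011010101110
Gen 7 (rule 150): 01001000010100101
Gen 8 (rule 106): 10010000101001010
Gen 9 (rule 182): 11111001111111111

Answer: 11111001111111111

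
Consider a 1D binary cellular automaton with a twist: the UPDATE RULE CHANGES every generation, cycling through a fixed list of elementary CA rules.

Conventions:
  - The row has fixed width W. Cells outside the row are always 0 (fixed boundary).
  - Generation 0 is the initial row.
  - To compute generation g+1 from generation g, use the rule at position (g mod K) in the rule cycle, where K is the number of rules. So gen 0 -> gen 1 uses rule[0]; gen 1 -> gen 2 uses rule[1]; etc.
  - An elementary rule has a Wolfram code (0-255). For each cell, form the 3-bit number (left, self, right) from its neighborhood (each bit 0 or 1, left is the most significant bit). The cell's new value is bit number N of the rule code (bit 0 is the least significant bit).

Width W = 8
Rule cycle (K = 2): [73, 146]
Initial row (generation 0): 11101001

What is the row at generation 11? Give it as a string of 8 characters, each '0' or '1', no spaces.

Answer: 00000100

Derivation:
Gen 0: 11101001
Gen 1 (rule 73): 10100000
Gen 2 (rule 146): 00010000
Gen 3 (rule 73): 11000111
Gen 4 (rule 146): 00101010
Gen 5 (rule 73): 10000000
Gen 6 (rule 146): 01000000
Gen 7 (rule 73): 00011111
Gen 8 (rule 146): 00101110
Gen 9 (rule 73): 10001010
Gen 10 (rule 146): 01010001
Gen 11 (rule 73): 00000100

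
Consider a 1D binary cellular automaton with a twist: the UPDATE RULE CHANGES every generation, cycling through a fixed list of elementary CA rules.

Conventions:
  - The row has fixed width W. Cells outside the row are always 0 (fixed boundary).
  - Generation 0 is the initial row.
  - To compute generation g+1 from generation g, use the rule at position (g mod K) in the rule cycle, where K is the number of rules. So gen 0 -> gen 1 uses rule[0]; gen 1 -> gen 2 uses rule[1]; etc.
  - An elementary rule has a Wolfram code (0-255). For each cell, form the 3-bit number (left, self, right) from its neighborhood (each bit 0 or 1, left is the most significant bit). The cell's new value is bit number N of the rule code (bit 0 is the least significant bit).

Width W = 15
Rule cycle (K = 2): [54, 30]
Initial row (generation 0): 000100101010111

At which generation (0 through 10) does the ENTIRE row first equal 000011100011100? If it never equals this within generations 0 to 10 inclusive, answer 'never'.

Gen 0: 000100101010111
Gen 1 (rule 54): 001111111111000
Gen 2 (rule 30): 011000000000100
Gen 3 (rule 54): 100100000001110
Gen 4 (rule 30): 111110000011001
Gen 5 (rule 54): 000001000100111
Gen 6 (rule 30): 000011101111100
Gen 7 (rule 54): 000100010000010
Gen 8 (rule 30): 001110111000111
Gen 9 (rule 54): 010001000101000
Gen 10 (rule 30): 111011101101100

Answer: never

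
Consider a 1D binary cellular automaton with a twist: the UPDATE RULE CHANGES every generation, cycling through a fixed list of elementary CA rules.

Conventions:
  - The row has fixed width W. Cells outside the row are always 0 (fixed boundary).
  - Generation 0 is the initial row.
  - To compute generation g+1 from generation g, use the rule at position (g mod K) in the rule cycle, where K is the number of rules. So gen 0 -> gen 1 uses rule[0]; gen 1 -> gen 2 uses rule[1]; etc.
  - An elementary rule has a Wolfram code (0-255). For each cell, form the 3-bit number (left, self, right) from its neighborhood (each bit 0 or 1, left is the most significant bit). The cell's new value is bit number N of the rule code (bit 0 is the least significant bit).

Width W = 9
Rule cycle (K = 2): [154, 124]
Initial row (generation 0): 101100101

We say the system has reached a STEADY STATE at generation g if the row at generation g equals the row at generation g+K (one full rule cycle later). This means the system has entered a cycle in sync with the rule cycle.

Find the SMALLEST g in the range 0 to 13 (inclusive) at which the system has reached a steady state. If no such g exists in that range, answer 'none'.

Gen 0: 101100101
Gen 1 (rule 154): 001011000
Gen 2 (rule 124): 001111100
Gen 3 (rule 154): 011111010
Gen 4 (rule 124): 010001111
Gen 5 (rule 154): 101011110
Gen 6 (rule 124): 111110011
Gen 7 (rule 154): 111101110
Gen 8 (rule 124): 100111011
Gen 9 (rule 154): 011110010
Gen 10 (rule 124): 010011011
Gen 11 (rule 154): 101110010
Gen 12 (rule 124): 111011011
Gen 13 (rule 154): 110010010
Gen 14 (rule 124): 111011011
Gen 15 (rule 154): 110010010

Answer: 12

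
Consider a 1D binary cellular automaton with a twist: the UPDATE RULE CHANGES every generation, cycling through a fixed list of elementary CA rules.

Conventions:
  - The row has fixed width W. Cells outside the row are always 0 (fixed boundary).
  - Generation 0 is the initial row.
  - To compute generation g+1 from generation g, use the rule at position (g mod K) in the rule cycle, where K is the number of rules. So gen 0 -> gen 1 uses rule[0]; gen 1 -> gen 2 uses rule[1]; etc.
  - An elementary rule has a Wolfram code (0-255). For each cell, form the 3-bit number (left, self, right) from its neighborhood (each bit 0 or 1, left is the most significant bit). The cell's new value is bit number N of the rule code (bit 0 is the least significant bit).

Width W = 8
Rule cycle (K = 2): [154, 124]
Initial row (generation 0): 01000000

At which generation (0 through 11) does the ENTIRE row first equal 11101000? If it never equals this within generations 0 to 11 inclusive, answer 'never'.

Gen 0: 01000000
Gen 1 (rule 154): 10100000
Gen 2 (rule 124): 11110000
Gen 3 (rule 154): 11101000
Gen 4 (rule 124): 10111100
Gen 5 (rule 154): 00111010
Gen 6 (rule 124): 00101111
Gen 7 (rule 154): 01001110
Gen 8 (rule 124): 01101011
Gen 9 (rule 154): 11000010
Gen 10 (rule 124): 11100011
Gen 11 (rule 154): 11010110

Answer: 3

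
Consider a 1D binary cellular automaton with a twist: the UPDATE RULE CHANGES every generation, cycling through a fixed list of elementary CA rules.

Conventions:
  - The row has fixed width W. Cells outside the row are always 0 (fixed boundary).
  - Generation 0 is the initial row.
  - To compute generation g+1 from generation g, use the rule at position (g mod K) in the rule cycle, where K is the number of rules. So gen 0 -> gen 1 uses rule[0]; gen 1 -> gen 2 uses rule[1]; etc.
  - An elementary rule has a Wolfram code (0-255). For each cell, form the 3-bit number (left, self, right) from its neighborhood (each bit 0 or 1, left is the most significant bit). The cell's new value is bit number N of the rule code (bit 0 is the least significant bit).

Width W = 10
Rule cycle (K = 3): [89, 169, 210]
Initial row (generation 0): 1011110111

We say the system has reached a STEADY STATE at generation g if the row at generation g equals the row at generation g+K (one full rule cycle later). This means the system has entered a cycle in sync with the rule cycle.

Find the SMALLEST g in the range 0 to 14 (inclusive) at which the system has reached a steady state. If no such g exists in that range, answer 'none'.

Gen 0: 1011110111
Gen 1 (rule 89): 0010010101
Gen 2 (rule 169): 1000001010
Gen 3 (rule 210): 0100010001
Gen 4 (rule 89): 0011001100
Gen 5 (rule 169): 1010001001
Gen 6 (rule 210): 0001010110
Gen 7 (rule 89): 1100000111
Gen 8 (rule 169): 1001110110
Gen 9 (rule 210): 0110110011
Gen 10 (rule 89): 0110111011
Gen 11 (rule 169): 0101110110
Gen 12 (rule 210): 1000110011
Gen 13 (rule 89): 0110111011
Gen 14 (rule 169): 0101110110
Gen 15 (rule 210): 1000110011
Gen 16 (rule 89): 0110111011
Gen 17 (rule 169): 0101110110

Answer: 10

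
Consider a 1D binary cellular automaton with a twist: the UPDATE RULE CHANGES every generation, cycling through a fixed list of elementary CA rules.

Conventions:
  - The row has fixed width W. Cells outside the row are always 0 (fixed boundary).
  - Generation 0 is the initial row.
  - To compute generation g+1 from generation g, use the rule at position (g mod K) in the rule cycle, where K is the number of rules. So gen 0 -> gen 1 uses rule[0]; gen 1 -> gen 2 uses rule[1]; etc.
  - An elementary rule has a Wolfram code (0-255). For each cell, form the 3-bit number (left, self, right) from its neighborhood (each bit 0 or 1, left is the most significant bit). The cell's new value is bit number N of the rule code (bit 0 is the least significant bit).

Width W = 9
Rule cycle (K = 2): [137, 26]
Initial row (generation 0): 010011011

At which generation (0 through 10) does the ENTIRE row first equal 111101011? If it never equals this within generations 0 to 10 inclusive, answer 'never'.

Answer: never

Derivation:
Gen 0: 010011011
Gen 1 (rule 137): 000010010
Gen 2 (rule 26): 000101101
Gen 3 (rule 137): 110001000
Gen 4 (rule 26): 101010100
Gen 5 (rule 137): 000000001
Gen 6 (rule 26): 000000010
Gen 7 (rule 137): 111111000
Gen 8 (rule 26): 100000100
Gen 9 (rule 137): 001110001
Gen 10 (rule 26): 011001010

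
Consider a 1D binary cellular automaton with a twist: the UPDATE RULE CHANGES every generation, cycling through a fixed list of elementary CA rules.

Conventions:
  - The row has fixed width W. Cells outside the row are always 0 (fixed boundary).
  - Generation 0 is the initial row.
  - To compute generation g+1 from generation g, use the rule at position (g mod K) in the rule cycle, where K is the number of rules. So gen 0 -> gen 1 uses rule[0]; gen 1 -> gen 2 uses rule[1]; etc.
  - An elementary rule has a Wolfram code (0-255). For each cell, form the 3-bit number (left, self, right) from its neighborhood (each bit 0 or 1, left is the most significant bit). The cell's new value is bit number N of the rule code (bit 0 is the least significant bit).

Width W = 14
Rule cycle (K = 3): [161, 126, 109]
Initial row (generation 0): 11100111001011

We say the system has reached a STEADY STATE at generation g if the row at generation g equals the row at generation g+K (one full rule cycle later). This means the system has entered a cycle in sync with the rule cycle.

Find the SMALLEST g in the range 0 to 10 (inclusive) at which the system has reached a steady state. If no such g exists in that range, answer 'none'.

Gen 0: 11100111001011
Gen 1 (rule 161): 01000010000100
Gen 2 (rule 126): 11100111001110
Gen 3 (rule 109): 10100101001010
Gen 4 (rule 161): 01000010000100
Gen 5 (rule 126): 11100111001110
Gen 6 (rule 109): 10100101001010
Gen 7 (rule 161): 01000010000100
Gen 8 (rule 126): 11100111001110
Gen 9 (rule 109): 10100101001010
Gen 10 (rule 161): 01000010000100
Gen 11 (rule 126): 11100111001110
Gen 12 (rule 109): 10100101001010
Gen 13 (rule 161): 01000010000100

Answer: 1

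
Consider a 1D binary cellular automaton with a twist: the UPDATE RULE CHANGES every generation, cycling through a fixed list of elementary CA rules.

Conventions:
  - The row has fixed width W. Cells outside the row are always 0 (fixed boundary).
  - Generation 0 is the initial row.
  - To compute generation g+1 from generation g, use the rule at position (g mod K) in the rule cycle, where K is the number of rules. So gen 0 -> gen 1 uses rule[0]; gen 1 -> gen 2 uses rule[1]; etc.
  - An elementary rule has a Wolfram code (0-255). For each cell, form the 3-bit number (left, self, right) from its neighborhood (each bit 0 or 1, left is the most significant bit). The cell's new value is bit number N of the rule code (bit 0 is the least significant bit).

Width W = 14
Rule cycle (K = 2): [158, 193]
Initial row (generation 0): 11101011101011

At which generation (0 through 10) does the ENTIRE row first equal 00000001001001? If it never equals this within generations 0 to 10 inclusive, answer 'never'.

Answer: never

Derivation:
Gen 0: 11101011101011
Gen 1 (rule 158): 11001011001010
Gen 2 (rule 193): 01000001000000
Gen 3 (rule 158): 11100011100000
Gen 4 (rule 193): 01101001101111
Gen 5 (rule 158): 11001111001110
Gen 6 (rule 193): 01000111000110
Gen 7 (rule 158): 11101110101101
Gen 8 (rule 193): 01100110000100
Gen 9 (rule 158): 11011101001110
Gen 10 (rule 193): 01001100000110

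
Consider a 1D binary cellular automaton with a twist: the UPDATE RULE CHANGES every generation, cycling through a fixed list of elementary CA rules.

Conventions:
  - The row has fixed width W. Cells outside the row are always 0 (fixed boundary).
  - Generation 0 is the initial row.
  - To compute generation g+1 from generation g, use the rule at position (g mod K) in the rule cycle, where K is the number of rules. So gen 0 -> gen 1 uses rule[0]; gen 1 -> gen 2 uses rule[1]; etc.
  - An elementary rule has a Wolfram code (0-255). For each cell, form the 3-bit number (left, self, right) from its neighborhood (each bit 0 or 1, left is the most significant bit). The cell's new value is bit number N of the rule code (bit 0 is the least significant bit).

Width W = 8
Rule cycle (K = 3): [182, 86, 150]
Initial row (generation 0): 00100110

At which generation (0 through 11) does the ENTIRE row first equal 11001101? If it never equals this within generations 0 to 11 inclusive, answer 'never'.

Answer: never

Derivation:
Gen 0: 00100110
Gen 1 (rule 182): 01111001
Gen 2 (rule 86): 10001111
Gen 3 (rule 150): 11010110
Gen 4 (rule 182): 00111001
Gen 5 (rule 86): 01001111
Gen 6 (rule 150): 11110110
Gen 7 (rule 182): 01101001
Gen 8 (rule 86): 10101111
Gen 9 (rule 150): 10100110
Gen 10 (rule 182): 11111001
Gen 11 (rule 86): 00001111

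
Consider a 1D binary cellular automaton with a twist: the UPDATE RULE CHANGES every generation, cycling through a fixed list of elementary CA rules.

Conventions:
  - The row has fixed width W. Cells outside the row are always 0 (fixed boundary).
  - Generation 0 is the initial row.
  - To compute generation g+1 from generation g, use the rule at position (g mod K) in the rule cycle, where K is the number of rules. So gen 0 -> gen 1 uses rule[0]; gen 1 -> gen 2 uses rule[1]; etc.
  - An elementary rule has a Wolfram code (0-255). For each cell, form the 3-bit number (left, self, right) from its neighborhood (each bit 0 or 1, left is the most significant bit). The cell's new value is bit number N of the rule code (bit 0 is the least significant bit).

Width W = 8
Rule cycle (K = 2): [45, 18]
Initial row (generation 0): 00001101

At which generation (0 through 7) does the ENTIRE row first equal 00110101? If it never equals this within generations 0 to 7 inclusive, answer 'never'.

Answer: never

Derivation:
Gen 0: 00001101
Gen 1 (rule 45): 11101011
Gen 2 (rule 18): 00000000
Gen 3 (rule 45): 11111111
Gen 4 (rule 18): 00000000
Gen 5 (rule 45): 11111111
Gen 6 (rule 18): 00000000
Gen 7 (rule 45): 11111111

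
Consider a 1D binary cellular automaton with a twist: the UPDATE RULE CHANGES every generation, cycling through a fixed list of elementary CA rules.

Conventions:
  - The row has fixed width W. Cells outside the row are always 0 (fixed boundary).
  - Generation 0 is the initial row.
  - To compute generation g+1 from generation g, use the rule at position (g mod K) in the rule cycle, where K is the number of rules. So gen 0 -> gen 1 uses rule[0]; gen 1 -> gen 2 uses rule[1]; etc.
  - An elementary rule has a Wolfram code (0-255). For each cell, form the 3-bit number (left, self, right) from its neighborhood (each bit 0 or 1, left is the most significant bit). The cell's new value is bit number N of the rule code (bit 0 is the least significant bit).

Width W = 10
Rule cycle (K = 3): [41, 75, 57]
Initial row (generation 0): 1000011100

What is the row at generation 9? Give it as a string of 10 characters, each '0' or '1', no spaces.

Answer: 1001100000

Derivation:
Gen 0: 1000011100
Gen 1 (rule 41): 0011010001
Gen 2 (rule 75): 1111000110
Gen 3 (rule 57): 1000110101
Gen 4 (rule 41): 0010101010
Gen 5 (rule 75): 1100000000
Gen 6 (rule 57): 1011111111
Gen 7 (rule 41): 0110000000
Gen 8 (rule 75): 1110111111
Gen 9 (rule 57): 1001100000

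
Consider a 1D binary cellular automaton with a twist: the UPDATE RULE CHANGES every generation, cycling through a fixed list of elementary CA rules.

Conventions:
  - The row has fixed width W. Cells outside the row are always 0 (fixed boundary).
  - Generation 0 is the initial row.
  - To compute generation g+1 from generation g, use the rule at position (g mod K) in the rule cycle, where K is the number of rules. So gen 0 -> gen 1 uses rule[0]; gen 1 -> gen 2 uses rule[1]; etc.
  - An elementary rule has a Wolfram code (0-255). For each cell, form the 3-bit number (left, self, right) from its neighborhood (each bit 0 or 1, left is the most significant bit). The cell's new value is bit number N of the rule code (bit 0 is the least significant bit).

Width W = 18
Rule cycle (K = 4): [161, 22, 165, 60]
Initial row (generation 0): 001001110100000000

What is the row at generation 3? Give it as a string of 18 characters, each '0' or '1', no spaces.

Answer: 000100010100111111

Derivation:
Gen 0: 001001110100000000
Gen 1 (rule 161): 100000101001111111
Gen 2 (rule 22): 110001101110000000
Gen 3 (rule 165): 000100010100111111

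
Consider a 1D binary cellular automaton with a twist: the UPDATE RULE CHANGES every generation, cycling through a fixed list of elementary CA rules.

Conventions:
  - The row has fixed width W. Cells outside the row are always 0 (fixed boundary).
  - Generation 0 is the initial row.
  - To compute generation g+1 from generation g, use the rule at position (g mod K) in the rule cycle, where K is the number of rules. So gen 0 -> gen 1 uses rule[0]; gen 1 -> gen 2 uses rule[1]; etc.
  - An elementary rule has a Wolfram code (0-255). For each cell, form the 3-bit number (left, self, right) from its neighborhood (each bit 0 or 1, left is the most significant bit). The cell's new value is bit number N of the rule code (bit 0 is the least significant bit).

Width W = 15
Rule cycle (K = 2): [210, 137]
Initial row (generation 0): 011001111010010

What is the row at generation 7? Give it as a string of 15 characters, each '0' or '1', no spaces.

Gen 0: 011001111010010
Gen 1 (rule 210): 101110111001101
Gen 2 (rule 137): 001100110001000
Gen 3 (rule 210): 010111011010100
Gen 4 (rule 137): 000110010000001
Gen 5 (rule 210): 001011101000010
Gen 6 (rule 137): 100011000011000
Gen 7 (rule 210): 010101100101100

Answer: 010101100101100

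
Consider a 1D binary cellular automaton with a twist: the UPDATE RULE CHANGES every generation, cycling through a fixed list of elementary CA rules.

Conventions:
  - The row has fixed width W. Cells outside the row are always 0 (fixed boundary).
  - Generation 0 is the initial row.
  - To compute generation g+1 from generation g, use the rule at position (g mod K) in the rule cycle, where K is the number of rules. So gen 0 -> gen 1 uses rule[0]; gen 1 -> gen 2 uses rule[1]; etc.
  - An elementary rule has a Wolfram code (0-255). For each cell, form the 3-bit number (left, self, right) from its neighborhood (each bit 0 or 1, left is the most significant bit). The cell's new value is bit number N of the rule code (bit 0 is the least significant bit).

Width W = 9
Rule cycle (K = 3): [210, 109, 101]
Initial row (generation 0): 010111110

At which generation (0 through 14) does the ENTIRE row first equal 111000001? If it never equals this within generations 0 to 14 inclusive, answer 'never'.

Answer: never

Derivation:
Gen 0: 010111110
Gen 1 (rule 210): 100011111
Gen 2 (rule 109): 101010001
Gen 3 (rule 101): 111110101
Gen 4 (rule 210): 011110000
Gen 5 (rule 109): 010010111
Gen 6 (rule 101): 010011001
Gen 7 (rule 210): 101101110
Gen 8 (rule 109): 111111010
Gen 9 (rule 101): 000001110
Gen 10 (rule 210): 000010111
Gen 11 (rule 109): 111011101
Gen 12 (rule 101): 001100111
Gen 13 (rule 210): 010111011
Gen 14 (rule 109): 011101111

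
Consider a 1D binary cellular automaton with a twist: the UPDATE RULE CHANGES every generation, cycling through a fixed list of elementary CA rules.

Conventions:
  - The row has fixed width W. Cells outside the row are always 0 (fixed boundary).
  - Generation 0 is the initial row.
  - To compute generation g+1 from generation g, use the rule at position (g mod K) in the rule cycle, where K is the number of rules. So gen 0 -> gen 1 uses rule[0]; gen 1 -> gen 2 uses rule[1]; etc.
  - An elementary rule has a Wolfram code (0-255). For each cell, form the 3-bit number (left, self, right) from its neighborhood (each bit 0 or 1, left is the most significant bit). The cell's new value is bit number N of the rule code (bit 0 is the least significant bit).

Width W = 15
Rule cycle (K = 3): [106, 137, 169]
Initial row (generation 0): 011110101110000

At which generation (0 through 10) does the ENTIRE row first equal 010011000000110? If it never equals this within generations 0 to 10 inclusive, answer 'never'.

Gen 0: 011110101110000
Gen 1 (rule 106): 110011011010000
Gen 2 (rule 137): 100010010000111
Gen 3 (rule 169): 001000000110110
Gen 4 (rule 106): 010000001111110
Gen 5 (rule 137): 000111101111100
Gen 6 (rule 169): 110111011111001
Gen 7 (rule 106): 111101110001010
Gen 8 (rule 137): 111001100100000
Gen 9 (rule 169): 110001000001111
Gen 10 (rule 106): 110010000011001

Answer: never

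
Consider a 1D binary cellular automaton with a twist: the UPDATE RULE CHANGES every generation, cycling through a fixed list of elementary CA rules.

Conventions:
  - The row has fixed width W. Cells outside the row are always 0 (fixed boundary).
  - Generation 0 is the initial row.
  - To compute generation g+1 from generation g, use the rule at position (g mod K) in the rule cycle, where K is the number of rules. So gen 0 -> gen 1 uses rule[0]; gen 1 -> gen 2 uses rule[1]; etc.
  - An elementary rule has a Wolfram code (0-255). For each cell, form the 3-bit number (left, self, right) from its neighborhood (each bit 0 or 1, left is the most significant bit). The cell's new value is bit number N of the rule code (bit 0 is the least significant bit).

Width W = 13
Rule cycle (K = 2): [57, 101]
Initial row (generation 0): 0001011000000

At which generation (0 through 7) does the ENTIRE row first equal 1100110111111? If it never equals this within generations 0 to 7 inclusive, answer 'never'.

Answer: 1

Derivation:
Gen 0: 0001011000000
Gen 1 (rule 57): 1100110111111
Gen 2 (rule 101): 0100011000001
Gen 3 (rule 57): 0011010111100
Gen 4 (rule 101): 1001111000101
Gen 5 (rule 57): 0101000110010
Gen 6 (rule 101): 0111010010010
Gen 7 (rule 57): 0100101001001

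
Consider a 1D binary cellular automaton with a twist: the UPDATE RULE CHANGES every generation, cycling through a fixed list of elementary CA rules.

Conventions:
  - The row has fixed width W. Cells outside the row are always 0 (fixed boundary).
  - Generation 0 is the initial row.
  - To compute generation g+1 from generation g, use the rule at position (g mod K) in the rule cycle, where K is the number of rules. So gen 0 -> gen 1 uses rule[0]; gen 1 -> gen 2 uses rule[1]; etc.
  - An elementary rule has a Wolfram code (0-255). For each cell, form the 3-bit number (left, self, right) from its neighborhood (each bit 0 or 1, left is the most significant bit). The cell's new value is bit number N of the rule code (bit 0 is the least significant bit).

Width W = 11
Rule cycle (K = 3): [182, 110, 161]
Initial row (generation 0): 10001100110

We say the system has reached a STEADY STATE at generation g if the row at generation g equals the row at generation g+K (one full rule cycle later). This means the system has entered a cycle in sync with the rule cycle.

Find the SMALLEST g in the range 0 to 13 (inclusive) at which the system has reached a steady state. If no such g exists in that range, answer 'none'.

Gen 0: 10001100110
Gen 1 (rule 182): 11010011001
Gen 2 (rule 110): 11110111011
Gen 3 (rule 161): 01101010100
Gen 4 (rule 182): 10011111110
Gen 5 (rule 110): 10110000010
Gen 6 (rule 161): 01000111000
Gen 7 (rule 182): 11101010100
Gen 8 (rule 110): 10111111100
Gen 9 (rule 161): 01011111001
Gen 10 (rule 182): 11101110111
Gen 11 (rule 110): 10111011101
Gen 12 (rule 161): 01010101010
Gen 13 (rule 182): 11111111111
Gen 14 (rule 110): 10000000001
Gen 15 (rule 161): 00111111100
Gen 16 (rule 182): 01011111010

Answer: none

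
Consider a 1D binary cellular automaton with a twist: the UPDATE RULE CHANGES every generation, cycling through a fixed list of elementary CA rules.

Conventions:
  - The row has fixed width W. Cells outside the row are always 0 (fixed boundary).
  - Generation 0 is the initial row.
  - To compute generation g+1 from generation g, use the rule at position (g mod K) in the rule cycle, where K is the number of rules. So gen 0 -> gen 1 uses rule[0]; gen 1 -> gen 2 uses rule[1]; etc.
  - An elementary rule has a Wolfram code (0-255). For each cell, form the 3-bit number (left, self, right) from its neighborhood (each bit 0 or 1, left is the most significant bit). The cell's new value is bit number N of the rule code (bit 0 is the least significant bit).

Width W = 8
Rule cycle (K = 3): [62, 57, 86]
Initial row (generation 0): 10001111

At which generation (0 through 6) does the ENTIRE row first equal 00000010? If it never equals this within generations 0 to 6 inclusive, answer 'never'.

Answer: never

Derivation:
Gen 0: 10001111
Gen 1 (rule 62): 11011000
Gen 2 (rule 57): 10110111
Gen 3 (rule 86): 10010001
Gen 4 (rule 62): 11111011
Gen 5 (rule 57): 10000110
Gen 6 (rule 86): 11001011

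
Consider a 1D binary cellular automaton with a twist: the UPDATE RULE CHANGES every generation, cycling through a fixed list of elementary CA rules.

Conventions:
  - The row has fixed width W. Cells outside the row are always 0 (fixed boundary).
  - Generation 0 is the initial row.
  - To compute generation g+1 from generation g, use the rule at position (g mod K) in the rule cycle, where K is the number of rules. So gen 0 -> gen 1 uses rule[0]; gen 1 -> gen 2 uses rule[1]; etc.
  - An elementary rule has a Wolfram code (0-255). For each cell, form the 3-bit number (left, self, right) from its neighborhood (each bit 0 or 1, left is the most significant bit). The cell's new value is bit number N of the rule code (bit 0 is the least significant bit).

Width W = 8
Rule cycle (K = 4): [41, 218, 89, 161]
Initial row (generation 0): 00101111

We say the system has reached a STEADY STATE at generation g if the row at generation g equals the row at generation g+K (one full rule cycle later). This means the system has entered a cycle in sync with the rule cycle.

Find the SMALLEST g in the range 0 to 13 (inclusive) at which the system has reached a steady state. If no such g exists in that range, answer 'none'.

Gen 0: 00101111
Gen 1 (rule 41): 10011000
Gen 2 (rule 218): 01111100
Gen 3 (rule 89): 01000111
Gen 4 (rule 161): 00010010
Gen 5 (rule 41): 11000000
Gen 6 (rule 218): 11100000
Gen 7 (rule 89): 10111111
Gen 8 (rule 161): 01011110
Gen 9 (rule 41): 00110000
Gen 10 (rule 218): 01111000
Gen 11 (rule 89): 01001111
Gen 12 (rule 161): 00000110
Gen 13 (rule 41): 11110100
Gen 14 (rule 218): 11110010
Gen 15 (rule 89): 10011001
Gen 16 (rule 161): 00000000
Gen 17 (rule 41): 11111111

Answer: none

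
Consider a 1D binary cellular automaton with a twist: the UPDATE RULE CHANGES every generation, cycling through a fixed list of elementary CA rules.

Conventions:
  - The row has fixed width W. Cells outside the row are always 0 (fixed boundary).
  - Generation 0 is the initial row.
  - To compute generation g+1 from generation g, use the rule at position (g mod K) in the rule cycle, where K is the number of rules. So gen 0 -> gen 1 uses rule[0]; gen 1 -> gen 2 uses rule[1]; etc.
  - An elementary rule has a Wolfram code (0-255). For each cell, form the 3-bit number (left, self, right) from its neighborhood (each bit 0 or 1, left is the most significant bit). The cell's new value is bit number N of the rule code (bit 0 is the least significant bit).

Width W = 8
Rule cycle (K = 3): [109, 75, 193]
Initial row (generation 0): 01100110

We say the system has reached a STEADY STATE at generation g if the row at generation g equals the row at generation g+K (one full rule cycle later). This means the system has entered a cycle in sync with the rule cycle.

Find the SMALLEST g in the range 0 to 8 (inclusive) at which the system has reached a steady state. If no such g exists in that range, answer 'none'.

Answer: 0

Derivation:
Gen 0: 01100110
Gen 1 (rule 109): 01100110
Gen 2 (rule 75): 11101110
Gen 3 (rule 193): 01100110
Gen 4 (rule 109): 01100110
Gen 5 (rule 75): 11101110
Gen 6 (rule 193): 01100110
Gen 7 (rule 109): 01100110
Gen 8 (rule 75): 11101110
Gen 9 (rule 193): 01100110
Gen 10 (rule 109): 01100110
Gen 11 (rule 75): 11101110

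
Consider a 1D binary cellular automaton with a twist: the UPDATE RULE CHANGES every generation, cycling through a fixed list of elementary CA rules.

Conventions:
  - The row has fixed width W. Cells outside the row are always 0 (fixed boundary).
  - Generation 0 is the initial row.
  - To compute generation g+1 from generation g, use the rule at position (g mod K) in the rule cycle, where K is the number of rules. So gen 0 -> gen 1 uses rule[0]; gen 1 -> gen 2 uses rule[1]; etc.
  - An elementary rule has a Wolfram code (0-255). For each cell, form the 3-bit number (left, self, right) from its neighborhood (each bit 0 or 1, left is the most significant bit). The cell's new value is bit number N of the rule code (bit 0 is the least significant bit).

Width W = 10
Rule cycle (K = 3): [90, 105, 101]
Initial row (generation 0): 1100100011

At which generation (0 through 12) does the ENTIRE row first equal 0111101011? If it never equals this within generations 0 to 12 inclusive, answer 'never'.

Gen 0: 1100100011
Gen 1 (rule 90): 1111010111
Gen 2 (rule 105): 1001101101
Gen 3 (rule 101): 1000110111
Gen 4 (rule 90): 0101110101
Gen 5 (rule 105): 0011011010
Gen 6 (rule 101): 1001101110
Gen 7 (rule 90): 0111101011
Gen 8 (rule 105): 0100110111
Gen 9 (rule 101): 0100011001
Gen 10 (rule 90): 1010111110
Gen 11 (rule 105): 0101100010
Gen 12 (rule 101): 0110101010

Answer: 7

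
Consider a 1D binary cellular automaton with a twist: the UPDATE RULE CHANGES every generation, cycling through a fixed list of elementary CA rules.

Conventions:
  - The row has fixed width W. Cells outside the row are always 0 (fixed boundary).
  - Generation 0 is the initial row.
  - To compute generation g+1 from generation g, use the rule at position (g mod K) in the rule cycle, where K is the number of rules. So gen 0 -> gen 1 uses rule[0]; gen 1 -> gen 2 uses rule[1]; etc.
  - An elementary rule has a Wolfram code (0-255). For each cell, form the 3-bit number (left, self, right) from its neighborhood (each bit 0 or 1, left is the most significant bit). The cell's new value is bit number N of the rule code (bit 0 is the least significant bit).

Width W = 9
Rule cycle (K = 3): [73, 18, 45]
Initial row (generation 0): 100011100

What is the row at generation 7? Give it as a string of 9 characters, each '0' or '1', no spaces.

Gen 0: 100011100
Gen 1 (rule 73): 001010101
Gen 2 (rule 18): 010000000
Gen 3 (rule 45): 010111111
Gen 4 (rule 73): 000100001
Gen 5 (rule 18): 001010010
Gen 6 (rule 45): 101110010
Gen 7 (rule 73): 001010000

Answer: 001010000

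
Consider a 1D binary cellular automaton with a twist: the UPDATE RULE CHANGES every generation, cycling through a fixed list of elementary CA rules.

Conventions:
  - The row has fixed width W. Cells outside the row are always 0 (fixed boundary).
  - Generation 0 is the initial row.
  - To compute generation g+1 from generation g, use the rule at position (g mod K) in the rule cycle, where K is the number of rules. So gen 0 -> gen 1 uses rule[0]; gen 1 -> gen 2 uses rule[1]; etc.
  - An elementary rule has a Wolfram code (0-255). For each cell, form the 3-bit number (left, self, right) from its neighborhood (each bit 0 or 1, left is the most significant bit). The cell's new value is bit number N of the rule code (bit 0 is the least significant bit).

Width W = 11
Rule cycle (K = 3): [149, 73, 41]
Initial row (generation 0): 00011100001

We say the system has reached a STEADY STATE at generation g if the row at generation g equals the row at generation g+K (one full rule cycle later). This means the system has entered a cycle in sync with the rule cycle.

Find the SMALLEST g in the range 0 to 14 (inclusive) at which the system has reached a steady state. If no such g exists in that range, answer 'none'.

Gen 0: 00011100001
Gen 1 (rule 149): 11001011101
Gen 2 (rule 73): 11000010100
Gen 3 (rule 41): 10011001001
Gen 4 (rule 149): 11000101101
Gen 5 (rule 73): 11010001100
Gen 6 (rule 41): 10100101001
Gen 7 (rule 149): 10110101101
Gen 8 (rule 73): 00110001100
Gen 9 (rule 41): 10100101001
Gen 10 (rule 149): 10110101101
Gen 11 (rule 73): 00110001100
Gen 12 (rule 41): 10100101001
Gen 13 (rule 149): 10110101101
Gen 14 (rule 73): 00110001100
Gen 15 (rule 41): 10100101001
Gen 16 (rule 149): 10110101101
Gen 17 (rule 73): 00110001100

Answer: 6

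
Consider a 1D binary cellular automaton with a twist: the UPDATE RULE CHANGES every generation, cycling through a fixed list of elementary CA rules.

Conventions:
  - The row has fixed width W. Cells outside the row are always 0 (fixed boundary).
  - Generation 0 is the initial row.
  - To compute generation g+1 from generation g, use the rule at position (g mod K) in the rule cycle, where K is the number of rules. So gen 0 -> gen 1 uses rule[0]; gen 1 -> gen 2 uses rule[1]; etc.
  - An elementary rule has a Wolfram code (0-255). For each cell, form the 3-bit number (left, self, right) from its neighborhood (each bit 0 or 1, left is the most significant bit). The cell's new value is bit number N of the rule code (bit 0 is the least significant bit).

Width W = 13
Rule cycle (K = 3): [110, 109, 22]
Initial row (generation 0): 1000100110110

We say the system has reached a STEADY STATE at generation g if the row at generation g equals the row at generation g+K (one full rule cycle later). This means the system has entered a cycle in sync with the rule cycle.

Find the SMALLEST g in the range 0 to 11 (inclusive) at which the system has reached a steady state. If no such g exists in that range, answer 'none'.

Answer: 9

Derivation:
Gen 0: 1000100110110
Gen 1 (rule 110): 1001101111110
Gen 2 (rule 109): 1001111000010
Gen 3 (rule 22): 1110000100111
Gen 4 (rule 110): 1010001101101
Gen 5 (rule 109): 1110101111111
Gen 6 (rule 22): 0000100000000
Gen 7 (rule 110): 0001100000000
Gen 8 (rule 109): 1101101111111
Gen 9 (rule 22): 0000000000000
Gen 10 (rule 110): 0000000000000
Gen 11 (rule 109): 1111111111111
Gen 12 (rule 22): 0000000000000
Gen 13 (rule 110): 0000000000000
Gen 14 (rule 109): 1111111111111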